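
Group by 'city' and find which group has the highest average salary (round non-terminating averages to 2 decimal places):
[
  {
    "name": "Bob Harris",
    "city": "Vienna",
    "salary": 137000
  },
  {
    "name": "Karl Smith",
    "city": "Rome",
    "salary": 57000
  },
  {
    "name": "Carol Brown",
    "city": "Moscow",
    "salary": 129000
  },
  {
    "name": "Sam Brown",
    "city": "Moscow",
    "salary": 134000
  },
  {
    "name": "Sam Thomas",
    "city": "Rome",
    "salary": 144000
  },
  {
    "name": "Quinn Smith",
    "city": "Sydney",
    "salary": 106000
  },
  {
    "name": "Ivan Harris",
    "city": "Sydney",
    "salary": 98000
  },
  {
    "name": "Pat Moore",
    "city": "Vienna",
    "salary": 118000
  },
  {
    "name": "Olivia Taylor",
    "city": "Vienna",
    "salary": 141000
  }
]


Group by: city

Groups:
  Moscow: 2 people, avg salary = 263000/2 = $131500
  Rome: 2 people, avg salary = 201000/2 = $100500
  Sydney: 2 people, avg salary = 204000/2 = $102000
  Vienna: 3 people, avg salary = 396000/3 = $132000

Highest average salary: Vienna ($132000)

Vienna ($132000)


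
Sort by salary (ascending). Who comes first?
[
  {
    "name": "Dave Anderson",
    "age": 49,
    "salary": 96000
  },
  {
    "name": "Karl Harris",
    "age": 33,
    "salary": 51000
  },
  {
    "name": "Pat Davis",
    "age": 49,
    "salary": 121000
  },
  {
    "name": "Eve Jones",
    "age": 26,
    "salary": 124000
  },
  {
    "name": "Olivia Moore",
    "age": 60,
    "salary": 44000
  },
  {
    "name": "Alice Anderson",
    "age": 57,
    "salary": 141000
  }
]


Sort by: salary (ascending)

Sorted order:
  1. Olivia Moore (salary = 44000)
  2. Karl Harris (salary = 51000)
  3. Dave Anderson (salary = 96000)
  4. Pat Davis (salary = 121000)
  5. Eve Jones (salary = 124000)
  6. Alice Anderson (salary = 141000)

First: Olivia Moore

Olivia Moore


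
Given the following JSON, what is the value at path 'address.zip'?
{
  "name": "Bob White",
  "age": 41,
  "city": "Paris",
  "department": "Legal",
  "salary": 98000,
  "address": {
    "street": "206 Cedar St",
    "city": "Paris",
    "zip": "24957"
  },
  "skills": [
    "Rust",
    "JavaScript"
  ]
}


Query: address.zip
Path: address -> zip
Value: 24957

24957


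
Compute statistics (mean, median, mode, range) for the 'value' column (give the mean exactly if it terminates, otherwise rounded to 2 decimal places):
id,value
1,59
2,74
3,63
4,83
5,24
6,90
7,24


Data: [59, 74, 63, 83, 24, 90, 24]
Count: 7
Sum: 417
Mean: 417/7 ≈ 59.57 (rounded to 2 decimal places)
Sorted: [24, 24, 59, 63, 74, 83, 90]
Median: 63.0
Mode: 24 (2 times)
Range: 90 - 24 = 66
Min: 24, Max: 90

mean≈59.57, median=63.0, mode=24, range=66


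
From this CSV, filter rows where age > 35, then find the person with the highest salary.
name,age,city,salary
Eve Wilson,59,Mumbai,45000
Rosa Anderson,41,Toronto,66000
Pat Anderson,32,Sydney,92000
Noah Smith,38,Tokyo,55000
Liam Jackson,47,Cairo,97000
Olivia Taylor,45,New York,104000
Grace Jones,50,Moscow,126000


Filter: age > 35
Sort by: salary (descending)

Filtered records (6):
  Grace Jones, age 50, salary $126000
  Olivia Taylor, age 45, salary $104000
  Liam Jackson, age 47, salary $97000
  Rosa Anderson, age 41, salary $66000
  Noah Smith, age 38, salary $55000
  Eve Wilson, age 59, salary $45000

Highest salary: Grace Jones ($126000)

Grace Jones


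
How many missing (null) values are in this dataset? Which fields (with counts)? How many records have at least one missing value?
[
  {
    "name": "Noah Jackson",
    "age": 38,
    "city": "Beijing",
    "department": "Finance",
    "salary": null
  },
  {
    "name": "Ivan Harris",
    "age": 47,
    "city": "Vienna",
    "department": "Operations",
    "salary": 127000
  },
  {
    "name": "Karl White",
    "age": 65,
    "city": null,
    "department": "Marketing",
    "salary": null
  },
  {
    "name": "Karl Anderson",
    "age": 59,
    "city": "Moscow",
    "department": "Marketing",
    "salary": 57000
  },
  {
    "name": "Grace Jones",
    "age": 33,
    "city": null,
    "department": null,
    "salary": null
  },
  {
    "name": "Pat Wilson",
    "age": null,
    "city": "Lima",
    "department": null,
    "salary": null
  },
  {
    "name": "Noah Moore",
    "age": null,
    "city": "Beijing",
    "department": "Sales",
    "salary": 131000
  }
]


Checking for missing (null) values in 7 records:

  Noah Jackson: salary
  Ivan Harris: complete
  Karl White: city, salary
  Karl Anderson: complete
  Grace Jones: city, department, salary
  Pat Wilson: age, department, salary
  Noah Moore: age

Per field:
  name: 0 missing
  age: 2 missing
  city: 2 missing
  department: 2 missing
  salary: 4 missing

Total missing values: 10
Records with any missing: 5

10 missing values (age: 2, city: 2, department: 2, salary: 4); 5 incomplete records


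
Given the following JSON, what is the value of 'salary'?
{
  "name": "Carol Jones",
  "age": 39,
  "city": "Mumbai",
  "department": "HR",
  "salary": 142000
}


Looking up field 'salary'
Value: 142000

142000


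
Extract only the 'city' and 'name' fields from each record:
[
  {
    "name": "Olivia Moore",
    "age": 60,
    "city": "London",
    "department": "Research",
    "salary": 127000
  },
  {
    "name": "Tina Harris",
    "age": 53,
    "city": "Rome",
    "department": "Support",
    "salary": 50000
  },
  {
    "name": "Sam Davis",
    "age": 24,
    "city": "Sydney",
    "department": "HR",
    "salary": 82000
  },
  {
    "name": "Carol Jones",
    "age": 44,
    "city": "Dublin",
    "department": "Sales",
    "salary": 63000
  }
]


Original: 4 records with fields: name, age, city, department, salary
Keep: ['city', 'name']
Drop: ['age', 'department', 'salary']
Result: 4 records, 2 fields each

[
  {
    "city": "London",
    "name": "Olivia Moore"
  },
  {
    "city": "Rome",
    "name": "Tina Harris"
  },
  {
    "city": "Sydney",
    "name": "Sam Davis"
  },
  {
    "city": "Dublin",
    "name": "Carol Jones"
  }
]


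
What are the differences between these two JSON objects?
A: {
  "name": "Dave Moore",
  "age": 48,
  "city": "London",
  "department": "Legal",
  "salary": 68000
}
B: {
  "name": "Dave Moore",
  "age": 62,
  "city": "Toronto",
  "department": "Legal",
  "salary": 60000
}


Comparing each field (in key order):
  name: same
  age: DIFFERENT
  city: DIFFERENT
  department: same
  salary: DIFFERENT
Differences:
  age: 48 -> 62
  city: London -> Toronto
  salary: 68000 -> 60000

3 field(s) changed

3 changes: age, city, salary


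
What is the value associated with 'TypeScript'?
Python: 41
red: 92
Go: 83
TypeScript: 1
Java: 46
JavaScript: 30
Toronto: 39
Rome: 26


Looking up key 'TypeScript'
Value: 1

1


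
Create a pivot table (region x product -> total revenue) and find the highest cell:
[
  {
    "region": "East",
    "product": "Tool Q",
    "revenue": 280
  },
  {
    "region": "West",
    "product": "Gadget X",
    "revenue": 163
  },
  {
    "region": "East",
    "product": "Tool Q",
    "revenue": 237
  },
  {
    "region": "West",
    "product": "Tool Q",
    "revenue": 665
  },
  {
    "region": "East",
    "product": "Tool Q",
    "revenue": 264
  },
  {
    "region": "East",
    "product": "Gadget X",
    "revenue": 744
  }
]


Pivot: region (rows) x product (columns) -> total revenue

     Gadget X      Tool Q      
East           744           781  
West           163           665  

Highest: East / Tool Q = $781

East / Tool Q = $781


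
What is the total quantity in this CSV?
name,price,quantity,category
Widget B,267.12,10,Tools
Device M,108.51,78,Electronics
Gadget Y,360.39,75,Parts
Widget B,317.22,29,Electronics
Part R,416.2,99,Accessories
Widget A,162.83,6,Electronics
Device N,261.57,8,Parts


Computing total quantity:
Values: [10, 78, 75, 29, 99, 6, 8]
Sum = 305

305


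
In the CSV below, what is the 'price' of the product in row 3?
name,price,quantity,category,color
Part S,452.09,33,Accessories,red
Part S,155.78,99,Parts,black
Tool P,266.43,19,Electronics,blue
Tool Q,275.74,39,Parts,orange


Query: Row 3 ('Tool P'), column 'price'
Value: 266.43

266.43


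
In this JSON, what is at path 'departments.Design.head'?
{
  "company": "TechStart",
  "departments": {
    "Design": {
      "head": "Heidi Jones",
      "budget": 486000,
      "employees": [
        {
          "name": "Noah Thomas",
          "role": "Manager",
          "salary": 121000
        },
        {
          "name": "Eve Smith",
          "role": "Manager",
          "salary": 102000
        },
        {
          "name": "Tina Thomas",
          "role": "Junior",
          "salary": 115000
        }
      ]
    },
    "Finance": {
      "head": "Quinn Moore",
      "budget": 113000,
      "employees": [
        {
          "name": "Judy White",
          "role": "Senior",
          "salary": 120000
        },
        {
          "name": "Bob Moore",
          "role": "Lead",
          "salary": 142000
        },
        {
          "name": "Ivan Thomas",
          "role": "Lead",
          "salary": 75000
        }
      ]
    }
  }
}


Path: departments.Design.head

Navigate:
  -> departments
  -> Design
  -> head = 'Heidi Jones'

Heidi Jones


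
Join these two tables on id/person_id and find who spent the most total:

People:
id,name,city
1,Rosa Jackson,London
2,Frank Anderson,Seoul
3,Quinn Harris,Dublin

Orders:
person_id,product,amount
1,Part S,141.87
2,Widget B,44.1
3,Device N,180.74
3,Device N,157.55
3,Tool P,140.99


Join on: people.id = orders.person_id

Joined rows:
  Rosa Jackson (London) bought Part S for $141.87
  Frank Anderson (Seoul) bought Widget B for $44.1
  Quinn Harris (Dublin) bought Device N for $180.74
  Quinn Harris (Dublin) bought Device N for $157.55
  Quinn Harris (Dublin) bought Tool P for $140.99

Total per person:
  Quinn Harris: $479.28
  Rosa Jackson: $141.87
  Frank Anderson: $44.10

Top spender: Quinn Harris ($479.28)

Quinn Harris ($479.28)


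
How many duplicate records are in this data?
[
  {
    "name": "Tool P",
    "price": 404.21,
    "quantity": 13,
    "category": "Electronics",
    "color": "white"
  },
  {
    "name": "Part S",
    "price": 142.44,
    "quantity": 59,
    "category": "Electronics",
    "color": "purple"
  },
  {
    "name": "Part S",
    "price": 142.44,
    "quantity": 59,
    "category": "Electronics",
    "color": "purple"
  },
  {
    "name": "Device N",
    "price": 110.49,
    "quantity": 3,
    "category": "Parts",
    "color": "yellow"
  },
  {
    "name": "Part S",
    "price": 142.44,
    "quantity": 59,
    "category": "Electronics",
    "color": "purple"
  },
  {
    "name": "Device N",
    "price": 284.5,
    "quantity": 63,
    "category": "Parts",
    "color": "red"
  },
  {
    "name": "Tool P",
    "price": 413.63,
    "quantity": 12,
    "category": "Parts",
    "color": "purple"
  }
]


Checking 7 records for duplicates:

  Row 1: Tool P ($404.21, qty 13)
  Row 2: Part S ($142.44, qty 59)
  Row 3: Part S ($142.44, qty 59) <-- DUPLICATE
  Row 4: Device N ($110.49, qty 3)
  Row 5: Part S ($142.44, qty 59) <-- DUPLICATE
  Row 6: Device N ($284.5, qty 63)
  Row 7: Tool P ($413.63, qty 12)

Duplicates found: 2
Unique records: 5

2 duplicates, 5 unique


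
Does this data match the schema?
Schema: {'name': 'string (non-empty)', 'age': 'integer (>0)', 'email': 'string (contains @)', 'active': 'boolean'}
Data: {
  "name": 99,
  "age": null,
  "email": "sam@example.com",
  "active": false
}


Validating each field against schema:
  name: FAIL (99 is not a string)
  age: FAIL (null is not an integer)
  email: OK (string with @)
  active: OK (boolean)

Result: INVALID (2 errors: name, age)

INVALID (2 errors: name, age)


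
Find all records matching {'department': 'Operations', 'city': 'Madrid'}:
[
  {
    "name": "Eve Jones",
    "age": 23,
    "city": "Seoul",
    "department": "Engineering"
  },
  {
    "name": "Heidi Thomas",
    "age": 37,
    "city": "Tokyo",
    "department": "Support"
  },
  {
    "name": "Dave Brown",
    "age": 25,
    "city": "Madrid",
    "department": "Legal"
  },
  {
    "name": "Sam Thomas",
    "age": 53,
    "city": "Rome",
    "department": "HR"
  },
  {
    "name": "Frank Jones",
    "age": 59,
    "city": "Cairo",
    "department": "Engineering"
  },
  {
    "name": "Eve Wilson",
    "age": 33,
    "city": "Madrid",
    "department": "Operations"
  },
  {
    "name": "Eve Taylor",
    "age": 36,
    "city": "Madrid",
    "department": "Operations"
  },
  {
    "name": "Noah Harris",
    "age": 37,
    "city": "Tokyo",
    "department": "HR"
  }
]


Search criteria: {'department': 'Operations', 'city': 'Madrid'}

Checking 8 records:
  Eve Jones: {department: Engineering, city: Seoul}
  Heidi Thomas: {department: Support, city: Tokyo}
  Dave Brown: {department: Legal, city: Madrid}
  Sam Thomas: {department: HR, city: Rome}
  Frank Jones: {department: Engineering, city: Cairo}
  Eve Wilson: {department: Operations, city: Madrid} <-- MATCH
  Eve Taylor: {department: Operations, city: Madrid} <-- MATCH
  Noah Harris: {department: HR, city: Tokyo}

Matches: ["Eve Wilson", "Eve Taylor"]

["Eve Wilson", "Eve Taylor"]


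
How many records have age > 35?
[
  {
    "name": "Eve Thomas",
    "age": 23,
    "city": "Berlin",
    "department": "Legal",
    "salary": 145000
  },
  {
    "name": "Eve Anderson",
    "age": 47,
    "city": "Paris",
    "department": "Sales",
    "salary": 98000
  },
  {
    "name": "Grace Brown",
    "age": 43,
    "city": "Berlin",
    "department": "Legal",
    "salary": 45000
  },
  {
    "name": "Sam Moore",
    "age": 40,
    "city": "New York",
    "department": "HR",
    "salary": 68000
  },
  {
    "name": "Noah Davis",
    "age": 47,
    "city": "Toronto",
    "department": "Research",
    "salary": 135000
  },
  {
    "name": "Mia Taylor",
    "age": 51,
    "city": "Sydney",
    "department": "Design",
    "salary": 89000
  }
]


Data: 6 records
Condition: age > 35

Checking each record:
  Eve Thomas: 23
  Eve Anderson: 47 MATCH
  Grace Brown: 43 MATCH
  Sam Moore: 40 MATCH
  Noah Davis: 47 MATCH
  Mia Taylor: 51 MATCH

Count: 5

5


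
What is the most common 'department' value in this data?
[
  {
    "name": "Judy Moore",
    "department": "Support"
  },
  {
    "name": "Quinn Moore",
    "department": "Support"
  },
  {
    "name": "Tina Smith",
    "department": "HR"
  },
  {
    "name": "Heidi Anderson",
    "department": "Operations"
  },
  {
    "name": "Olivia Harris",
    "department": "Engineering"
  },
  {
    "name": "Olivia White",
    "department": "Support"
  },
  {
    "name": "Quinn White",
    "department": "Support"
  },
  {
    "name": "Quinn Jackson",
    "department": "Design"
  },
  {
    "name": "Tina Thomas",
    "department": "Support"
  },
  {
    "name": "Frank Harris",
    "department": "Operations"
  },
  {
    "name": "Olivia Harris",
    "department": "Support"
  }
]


Counting 'department' values across 11 records:

  Support: 6 ######
  Operations: 2 ##
  HR: 1 #
  Engineering: 1 #
  Design: 1 #

Most common: Support (6 times)

Support (6 times)


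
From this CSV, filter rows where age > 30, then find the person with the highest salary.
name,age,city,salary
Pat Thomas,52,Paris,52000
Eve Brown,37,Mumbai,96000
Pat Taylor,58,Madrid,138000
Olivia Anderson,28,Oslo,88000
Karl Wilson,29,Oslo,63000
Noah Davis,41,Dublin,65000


Filter: age > 30
Sort by: salary (descending)

Filtered records (4):
  Pat Taylor, age 58, salary $138000
  Eve Brown, age 37, salary $96000
  Noah Davis, age 41, salary $65000
  Pat Thomas, age 52, salary $52000

Highest salary: Pat Taylor ($138000)

Pat Taylor


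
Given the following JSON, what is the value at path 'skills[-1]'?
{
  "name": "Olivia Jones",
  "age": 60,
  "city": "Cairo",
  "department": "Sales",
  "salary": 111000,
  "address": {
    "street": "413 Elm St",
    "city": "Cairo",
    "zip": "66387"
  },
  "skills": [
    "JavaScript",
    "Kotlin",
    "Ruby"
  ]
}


Query: skills[-1]
Path: skills -> last element
Value: Ruby

Ruby


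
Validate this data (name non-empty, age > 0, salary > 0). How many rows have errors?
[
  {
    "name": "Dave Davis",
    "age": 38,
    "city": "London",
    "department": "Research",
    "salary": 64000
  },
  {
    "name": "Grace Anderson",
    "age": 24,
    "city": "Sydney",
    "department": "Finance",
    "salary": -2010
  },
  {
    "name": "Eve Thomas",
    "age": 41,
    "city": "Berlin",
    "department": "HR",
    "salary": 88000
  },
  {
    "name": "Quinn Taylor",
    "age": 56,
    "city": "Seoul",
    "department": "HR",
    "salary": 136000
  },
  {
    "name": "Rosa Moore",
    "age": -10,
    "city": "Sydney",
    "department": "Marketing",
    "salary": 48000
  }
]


Validating 5 records:
Rules: name non-empty, age > 0, salary > 0

  Row 1 (Dave Davis): OK
  Row 2 (Grace Anderson): negative salary: -2010
  Row 3 (Eve Thomas): OK
  Row 4 (Quinn Taylor): OK
  Row 5 (Rosa Moore): negative age: -10

Total errors: 2

2 errors


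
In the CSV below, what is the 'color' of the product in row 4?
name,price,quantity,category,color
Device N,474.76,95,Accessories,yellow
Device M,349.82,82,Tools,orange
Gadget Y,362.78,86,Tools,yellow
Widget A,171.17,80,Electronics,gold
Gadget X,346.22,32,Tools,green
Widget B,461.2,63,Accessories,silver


Query: Row 4 ('Widget A'), column 'color'
Value: gold

gold


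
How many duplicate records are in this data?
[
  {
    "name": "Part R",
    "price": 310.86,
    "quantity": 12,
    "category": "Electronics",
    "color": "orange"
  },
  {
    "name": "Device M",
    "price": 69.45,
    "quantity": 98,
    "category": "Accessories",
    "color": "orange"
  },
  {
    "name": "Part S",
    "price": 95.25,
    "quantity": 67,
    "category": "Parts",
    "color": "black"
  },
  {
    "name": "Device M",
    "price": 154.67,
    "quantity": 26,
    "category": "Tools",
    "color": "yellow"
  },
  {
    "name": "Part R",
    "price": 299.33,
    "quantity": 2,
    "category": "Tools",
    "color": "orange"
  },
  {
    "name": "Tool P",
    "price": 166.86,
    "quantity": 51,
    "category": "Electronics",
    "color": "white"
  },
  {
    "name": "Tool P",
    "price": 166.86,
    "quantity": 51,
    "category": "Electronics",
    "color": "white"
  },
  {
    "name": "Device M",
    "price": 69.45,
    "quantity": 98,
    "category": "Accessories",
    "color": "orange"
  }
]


Checking 8 records for duplicates:

  Row 1: Part R ($310.86, qty 12)
  Row 2: Device M ($69.45, qty 98)
  Row 3: Part S ($95.25, qty 67)
  Row 4: Device M ($154.67, qty 26)
  Row 5: Part R ($299.33, qty 2)
  Row 6: Tool P ($166.86, qty 51)
  Row 7: Tool P ($166.86, qty 51) <-- DUPLICATE
  Row 8: Device M ($69.45, qty 98) <-- DUPLICATE

Duplicates found: 2
Unique records: 6

2 duplicates, 6 unique


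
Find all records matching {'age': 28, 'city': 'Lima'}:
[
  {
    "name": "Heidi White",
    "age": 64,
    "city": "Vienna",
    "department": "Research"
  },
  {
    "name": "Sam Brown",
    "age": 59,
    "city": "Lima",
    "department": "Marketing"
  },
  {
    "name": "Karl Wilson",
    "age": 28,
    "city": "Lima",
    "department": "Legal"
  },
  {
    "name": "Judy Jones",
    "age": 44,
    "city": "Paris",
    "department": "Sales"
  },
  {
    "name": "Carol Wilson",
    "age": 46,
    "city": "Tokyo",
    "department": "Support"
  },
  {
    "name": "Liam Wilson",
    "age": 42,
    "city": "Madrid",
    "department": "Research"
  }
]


Search criteria: {'age': 28, 'city': 'Lima'}

Checking 6 records:
  Heidi White: {age: 64, city: Vienna}
  Sam Brown: {age: 59, city: Lima}
  Karl Wilson: {age: 28, city: Lima} <-- MATCH
  Judy Jones: {age: 44, city: Paris}
  Carol Wilson: {age: 46, city: Tokyo}
  Liam Wilson: {age: 42, city: Madrid}

Matches: ["Karl Wilson"]

["Karl Wilson"]


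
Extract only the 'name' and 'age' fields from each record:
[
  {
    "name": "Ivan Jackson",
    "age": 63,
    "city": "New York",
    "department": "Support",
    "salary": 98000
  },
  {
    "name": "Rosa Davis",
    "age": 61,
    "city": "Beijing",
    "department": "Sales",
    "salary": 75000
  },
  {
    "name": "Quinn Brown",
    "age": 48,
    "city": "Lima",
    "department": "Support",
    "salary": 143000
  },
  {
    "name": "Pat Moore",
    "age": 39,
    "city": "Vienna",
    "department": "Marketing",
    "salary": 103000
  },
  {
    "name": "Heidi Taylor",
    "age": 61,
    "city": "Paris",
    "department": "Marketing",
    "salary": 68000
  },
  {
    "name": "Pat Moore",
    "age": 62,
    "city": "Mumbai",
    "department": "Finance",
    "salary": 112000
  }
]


Original: 6 records with fields: name, age, city, department, salary
Keep: ['name', 'age']
Drop: ['city', 'department', 'salary']
Result: 6 records, 2 fields each

[
  {
    "name": "Ivan Jackson",
    "age": 63
  },
  {
    "name": "Rosa Davis",
    "age": 61
  },
  {
    "name": "Quinn Brown",
    "age": 48
  },
  {
    "name": "Pat Moore",
    "age": 39
  },
  {
    "name": "Heidi Taylor",
    "age": 61
  },
  {
    "name": "Pat Moore",
    "age": 62
  }
]


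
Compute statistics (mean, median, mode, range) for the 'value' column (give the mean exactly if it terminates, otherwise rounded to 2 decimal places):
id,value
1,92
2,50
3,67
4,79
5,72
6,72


Data: [92, 50, 67, 79, 72, 72]
Count: 6
Sum: 432
Mean: 432/6 = 72
Sorted: [50, 67, 72, 72, 79, 92]
Median: 72.0
Mode: 72 (2 times)
Range: 92 - 50 = 42
Min: 50, Max: 92

mean=72, median=72.0, mode=72, range=42


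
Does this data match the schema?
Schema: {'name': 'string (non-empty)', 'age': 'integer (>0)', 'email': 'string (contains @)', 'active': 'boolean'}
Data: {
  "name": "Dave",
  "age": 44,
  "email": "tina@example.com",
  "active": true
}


Validating each field against schema:
  name: OK (non-empty string)
  age: OK (positive integer)
  email: OK (string with @)
  active: OK (boolean)

Result: VALID

VALID


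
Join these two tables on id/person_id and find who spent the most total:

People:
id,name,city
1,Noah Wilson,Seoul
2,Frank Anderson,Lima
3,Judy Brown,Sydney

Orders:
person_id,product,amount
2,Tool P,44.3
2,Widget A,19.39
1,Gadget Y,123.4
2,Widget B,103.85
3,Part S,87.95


Join on: people.id = orders.person_id

Joined rows:
  Frank Anderson (Lima) bought Tool P for $44.3
  Frank Anderson (Lima) bought Widget A for $19.39
  Noah Wilson (Seoul) bought Gadget Y for $123.4
  Frank Anderson (Lima) bought Widget B for $103.85
  Judy Brown (Sydney) bought Part S for $87.95

Total per person:
  Frank Anderson: $167.54
  Noah Wilson: $123.40
  Judy Brown: $87.95

Top spender: Frank Anderson ($167.54)

Frank Anderson ($167.54)


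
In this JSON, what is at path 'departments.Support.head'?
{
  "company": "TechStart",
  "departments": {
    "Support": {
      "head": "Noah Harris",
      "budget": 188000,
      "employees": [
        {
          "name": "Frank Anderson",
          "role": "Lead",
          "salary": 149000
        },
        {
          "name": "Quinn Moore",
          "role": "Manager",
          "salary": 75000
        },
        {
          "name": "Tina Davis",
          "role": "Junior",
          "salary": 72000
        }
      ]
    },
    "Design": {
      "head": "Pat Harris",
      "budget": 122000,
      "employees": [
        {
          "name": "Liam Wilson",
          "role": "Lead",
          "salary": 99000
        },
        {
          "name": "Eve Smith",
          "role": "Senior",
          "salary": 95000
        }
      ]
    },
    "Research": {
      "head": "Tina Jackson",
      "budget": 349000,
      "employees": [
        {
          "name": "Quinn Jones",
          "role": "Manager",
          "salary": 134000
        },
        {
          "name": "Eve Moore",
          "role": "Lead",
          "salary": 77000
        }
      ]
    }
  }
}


Path: departments.Support.head

Navigate:
  -> departments
  -> Support
  -> head = 'Noah Harris'

Noah Harris


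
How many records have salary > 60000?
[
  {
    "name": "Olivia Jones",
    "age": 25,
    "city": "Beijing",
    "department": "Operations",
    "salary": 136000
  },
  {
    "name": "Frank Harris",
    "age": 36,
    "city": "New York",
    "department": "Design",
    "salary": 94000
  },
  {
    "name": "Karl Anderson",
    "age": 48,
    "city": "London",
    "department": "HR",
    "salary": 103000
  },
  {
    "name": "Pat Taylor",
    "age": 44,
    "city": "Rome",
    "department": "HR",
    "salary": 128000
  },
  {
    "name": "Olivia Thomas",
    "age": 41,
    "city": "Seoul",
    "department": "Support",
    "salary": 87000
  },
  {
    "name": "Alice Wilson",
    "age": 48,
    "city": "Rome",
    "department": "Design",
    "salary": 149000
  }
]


Data: 6 records
Condition: salary > 60000

Checking each record:
  Olivia Jones: 136000 MATCH
  Frank Harris: 94000 MATCH
  Karl Anderson: 103000 MATCH
  Pat Taylor: 128000 MATCH
  Olivia Thomas: 87000 MATCH
  Alice Wilson: 149000 MATCH

Count: 6

6


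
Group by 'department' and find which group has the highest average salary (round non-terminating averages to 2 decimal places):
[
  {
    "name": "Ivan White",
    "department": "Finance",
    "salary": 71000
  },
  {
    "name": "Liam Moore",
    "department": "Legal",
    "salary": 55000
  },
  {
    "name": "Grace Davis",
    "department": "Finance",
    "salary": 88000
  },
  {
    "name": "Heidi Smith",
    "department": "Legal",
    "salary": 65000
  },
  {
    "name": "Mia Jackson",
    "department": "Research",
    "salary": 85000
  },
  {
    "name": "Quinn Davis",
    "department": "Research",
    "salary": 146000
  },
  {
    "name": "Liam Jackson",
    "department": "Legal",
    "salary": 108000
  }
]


Group by: department

Groups:
  Finance: 2 people, avg salary = 159000/2 = $79500
  Legal: 3 people, avg salary = 228000/3 = $76000
  Research: 2 people, avg salary = 231000/2 = $115500

Highest average salary: Research ($115500)

Research ($115500)


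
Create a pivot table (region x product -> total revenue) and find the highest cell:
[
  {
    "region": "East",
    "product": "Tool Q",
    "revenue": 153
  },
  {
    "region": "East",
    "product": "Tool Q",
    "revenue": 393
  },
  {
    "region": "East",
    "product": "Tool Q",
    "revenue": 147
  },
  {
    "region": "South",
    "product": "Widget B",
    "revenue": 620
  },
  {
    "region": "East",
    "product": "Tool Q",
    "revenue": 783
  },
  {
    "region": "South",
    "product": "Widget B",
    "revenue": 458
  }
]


Pivot: region (rows) x product (columns) -> total revenue

     Tool Q        Widget B    
East          1476             0  
South            0          1078  

Highest: East / Tool Q = $1476

East / Tool Q = $1476


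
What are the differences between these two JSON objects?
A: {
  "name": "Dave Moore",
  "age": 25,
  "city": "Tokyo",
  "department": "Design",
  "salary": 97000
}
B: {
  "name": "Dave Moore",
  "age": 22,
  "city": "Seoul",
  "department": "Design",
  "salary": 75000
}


Comparing each field (in key order):
  name: same
  age: DIFFERENT
  city: DIFFERENT
  department: same
  salary: DIFFERENT
Differences:
  age: 25 -> 22
  city: Tokyo -> Seoul
  salary: 97000 -> 75000

3 field(s) changed

3 changes: age, city, salary


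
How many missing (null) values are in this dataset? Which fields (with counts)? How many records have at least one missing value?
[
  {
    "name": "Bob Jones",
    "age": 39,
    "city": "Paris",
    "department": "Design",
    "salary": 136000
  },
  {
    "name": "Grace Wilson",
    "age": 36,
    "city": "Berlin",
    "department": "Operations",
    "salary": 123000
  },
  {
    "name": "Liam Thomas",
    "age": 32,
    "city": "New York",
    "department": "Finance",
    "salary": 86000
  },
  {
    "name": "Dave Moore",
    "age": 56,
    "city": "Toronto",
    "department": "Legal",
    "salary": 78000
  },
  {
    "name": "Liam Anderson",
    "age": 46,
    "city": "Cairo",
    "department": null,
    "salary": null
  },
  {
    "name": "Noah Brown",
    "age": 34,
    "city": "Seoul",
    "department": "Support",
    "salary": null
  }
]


Checking for missing (null) values in 6 records:

  Bob Jones: complete
  Grace Wilson: complete
  Liam Thomas: complete
  Dave Moore: complete
  Liam Anderson: department, salary
  Noah Brown: salary

Per field:
  name: 0 missing
  age: 0 missing
  city: 0 missing
  department: 1 missing
  salary: 2 missing

Total missing values: 3
Records with any missing: 2

3 missing values (department: 1, salary: 2); 2 incomplete records


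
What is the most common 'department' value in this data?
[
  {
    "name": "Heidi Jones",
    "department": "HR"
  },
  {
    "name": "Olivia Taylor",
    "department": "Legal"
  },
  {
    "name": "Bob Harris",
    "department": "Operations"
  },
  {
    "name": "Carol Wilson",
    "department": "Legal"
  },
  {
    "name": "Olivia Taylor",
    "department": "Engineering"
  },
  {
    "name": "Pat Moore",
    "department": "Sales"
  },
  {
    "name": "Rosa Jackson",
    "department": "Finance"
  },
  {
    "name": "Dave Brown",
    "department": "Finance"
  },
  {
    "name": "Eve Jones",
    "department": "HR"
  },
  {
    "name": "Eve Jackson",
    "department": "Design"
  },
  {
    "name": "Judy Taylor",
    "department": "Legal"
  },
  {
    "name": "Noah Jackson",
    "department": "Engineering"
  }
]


Counting 'department' values across 12 records:

  Legal: 3 ###
  HR: 2 ##
  Engineering: 2 ##
  Finance: 2 ##
  Operations: 1 #
  Sales: 1 #
  Design: 1 #

Most common: Legal (3 times)

Legal (3 times)


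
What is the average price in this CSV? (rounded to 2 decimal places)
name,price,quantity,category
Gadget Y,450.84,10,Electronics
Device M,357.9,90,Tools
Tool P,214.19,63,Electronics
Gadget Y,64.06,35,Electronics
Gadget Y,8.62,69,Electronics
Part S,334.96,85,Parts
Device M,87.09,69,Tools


Computing average price:
Values: [450.84, 357.9, 214.19, 64.06, 8.62, 334.96, 87.09]
Sum = 1517.66
Count = 7
Average = 1517.66/7 ≈ 216.81 (rounded to 2 decimal places)

216.81


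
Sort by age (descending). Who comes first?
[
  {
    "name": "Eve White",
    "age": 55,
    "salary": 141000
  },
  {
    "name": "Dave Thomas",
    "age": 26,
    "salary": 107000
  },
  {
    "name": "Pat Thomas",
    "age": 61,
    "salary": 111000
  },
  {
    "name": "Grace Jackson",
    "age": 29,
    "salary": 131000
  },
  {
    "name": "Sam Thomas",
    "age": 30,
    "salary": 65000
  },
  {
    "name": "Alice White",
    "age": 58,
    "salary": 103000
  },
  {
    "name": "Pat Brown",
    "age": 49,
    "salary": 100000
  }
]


Sort by: age (descending)

Sorted order:
  1. Pat Thomas (age = 61)
  2. Alice White (age = 58)
  3. Eve White (age = 55)
  4. Pat Brown (age = 49)
  5. Sam Thomas (age = 30)
  6. Grace Jackson (age = 29)
  7. Dave Thomas (age = 26)

First: Pat Thomas

Pat Thomas


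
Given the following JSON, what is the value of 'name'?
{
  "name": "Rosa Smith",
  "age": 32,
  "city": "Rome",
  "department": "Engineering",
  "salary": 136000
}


Looking up field 'name'
Value: Rosa Smith

Rosa Smith


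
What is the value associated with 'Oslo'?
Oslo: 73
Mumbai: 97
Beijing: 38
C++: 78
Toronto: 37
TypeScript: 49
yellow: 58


Looking up key 'Oslo'
Value: 73

73


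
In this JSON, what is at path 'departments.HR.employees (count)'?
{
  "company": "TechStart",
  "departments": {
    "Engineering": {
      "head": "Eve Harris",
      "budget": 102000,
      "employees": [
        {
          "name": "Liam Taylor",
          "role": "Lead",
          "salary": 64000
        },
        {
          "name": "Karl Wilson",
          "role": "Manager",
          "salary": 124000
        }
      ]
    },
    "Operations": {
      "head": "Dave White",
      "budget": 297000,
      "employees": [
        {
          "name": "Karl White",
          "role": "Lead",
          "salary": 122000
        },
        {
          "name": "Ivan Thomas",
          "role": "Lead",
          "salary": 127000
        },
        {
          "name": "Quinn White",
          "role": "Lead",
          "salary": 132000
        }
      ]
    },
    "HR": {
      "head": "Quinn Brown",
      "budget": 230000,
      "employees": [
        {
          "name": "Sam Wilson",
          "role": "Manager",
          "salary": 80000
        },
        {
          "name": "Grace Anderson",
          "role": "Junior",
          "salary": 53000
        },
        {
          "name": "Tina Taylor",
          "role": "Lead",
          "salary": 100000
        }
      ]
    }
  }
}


Path: departments.HR.employees (count)

Navigate:
  -> departments
  -> HR
  -> employees (array, length 3)

3


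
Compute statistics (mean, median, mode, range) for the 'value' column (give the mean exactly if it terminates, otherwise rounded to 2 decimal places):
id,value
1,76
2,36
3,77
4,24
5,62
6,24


Data: [76, 36, 77, 24, 62, 24]
Count: 6
Sum: 299
Mean: 299/6 ≈ 49.83 (rounded to 2 decimal places)
Sorted: [24, 24, 36, 62, 76, 77]
Median: 49.0
Mode: 24 (2 times)
Range: 77 - 24 = 53
Min: 24, Max: 77

mean≈49.83, median=49.0, mode=24, range=53


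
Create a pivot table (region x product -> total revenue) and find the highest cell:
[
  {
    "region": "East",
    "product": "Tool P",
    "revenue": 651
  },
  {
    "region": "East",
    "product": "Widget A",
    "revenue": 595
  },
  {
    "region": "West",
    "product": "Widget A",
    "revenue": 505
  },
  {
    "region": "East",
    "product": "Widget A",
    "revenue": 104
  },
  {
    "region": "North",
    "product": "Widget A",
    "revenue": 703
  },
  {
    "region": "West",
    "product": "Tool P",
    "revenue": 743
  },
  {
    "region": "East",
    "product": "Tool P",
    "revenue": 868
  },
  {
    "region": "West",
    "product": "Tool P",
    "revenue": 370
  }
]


Pivot: region (rows) x product (columns) -> total revenue

     Tool P        Widget A    
East          1519           699  
North            0           703  
West          1113           505  

Highest: East / Tool P = $1519

East / Tool P = $1519


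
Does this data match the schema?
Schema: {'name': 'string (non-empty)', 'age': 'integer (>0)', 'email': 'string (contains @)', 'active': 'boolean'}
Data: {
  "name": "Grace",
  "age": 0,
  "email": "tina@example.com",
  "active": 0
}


Validating each field against schema:
  name: OK (non-empty string)
  age: FAIL (0 is not > 0)
  email: OK (string with @)
  active: FAIL (0 is not a boolean)

Result: INVALID (2 errors: age, active)

INVALID (2 errors: age, active)


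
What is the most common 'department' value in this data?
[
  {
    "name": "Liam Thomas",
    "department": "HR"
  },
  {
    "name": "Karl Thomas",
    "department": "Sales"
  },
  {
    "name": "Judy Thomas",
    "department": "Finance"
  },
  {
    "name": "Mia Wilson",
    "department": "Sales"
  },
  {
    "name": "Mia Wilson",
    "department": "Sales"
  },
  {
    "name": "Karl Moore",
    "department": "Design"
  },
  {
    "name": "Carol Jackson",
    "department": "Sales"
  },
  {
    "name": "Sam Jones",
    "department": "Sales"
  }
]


Counting 'department' values across 8 records:

  Sales: 5 #####
  HR: 1 #
  Finance: 1 #
  Design: 1 #

Most common: Sales (5 times)

Sales (5 times)


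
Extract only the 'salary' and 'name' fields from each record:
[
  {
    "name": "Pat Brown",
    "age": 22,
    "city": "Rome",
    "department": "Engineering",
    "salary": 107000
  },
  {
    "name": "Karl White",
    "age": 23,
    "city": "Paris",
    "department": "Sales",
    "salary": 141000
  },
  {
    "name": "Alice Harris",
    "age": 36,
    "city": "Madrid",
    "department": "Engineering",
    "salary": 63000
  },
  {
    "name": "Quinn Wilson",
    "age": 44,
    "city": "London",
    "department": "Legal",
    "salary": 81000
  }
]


Original: 4 records with fields: name, age, city, department, salary
Keep: ['salary', 'name']
Drop: ['age', 'city', 'department']
Result: 4 records, 2 fields each

[
  {
    "salary": 107000,
    "name": "Pat Brown"
  },
  {
    "salary": 141000,
    "name": "Karl White"
  },
  {
    "salary": 63000,
    "name": "Alice Harris"
  },
  {
    "salary": 81000,
    "name": "Quinn Wilson"
  }
]


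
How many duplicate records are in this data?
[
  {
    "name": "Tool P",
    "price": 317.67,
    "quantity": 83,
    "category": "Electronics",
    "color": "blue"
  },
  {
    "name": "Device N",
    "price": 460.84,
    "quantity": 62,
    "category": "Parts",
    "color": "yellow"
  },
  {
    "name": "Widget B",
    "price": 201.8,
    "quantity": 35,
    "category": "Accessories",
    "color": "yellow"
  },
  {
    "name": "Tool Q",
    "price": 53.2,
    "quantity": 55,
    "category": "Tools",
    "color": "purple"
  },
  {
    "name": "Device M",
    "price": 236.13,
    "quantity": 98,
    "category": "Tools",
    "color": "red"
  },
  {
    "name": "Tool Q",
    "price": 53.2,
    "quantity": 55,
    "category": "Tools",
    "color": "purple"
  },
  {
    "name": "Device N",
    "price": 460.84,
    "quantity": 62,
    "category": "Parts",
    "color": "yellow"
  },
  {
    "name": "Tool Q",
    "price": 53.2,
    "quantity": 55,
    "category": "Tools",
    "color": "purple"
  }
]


Checking 8 records for duplicates:

  Row 1: Tool P ($317.67, qty 83)
  Row 2: Device N ($460.84, qty 62)
  Row 3: Widget B ($201.8, qty 35)
  Row 4: Tool Q ($53.2, qty 55)
  Row 5: Device M ($236.13, qty 98)
  Row 6: Tool Q ($53.2, qty 55) <-- DUPLICATE
  Row 7: Device N ($460.84, qty 62) <-- DUPLICATE
  Row 8: Tool Q ($53.2, qty 55) <-- DUPLICATE

Duplicates found: 3
Unique records: 5

3 duplicates, 5 unique


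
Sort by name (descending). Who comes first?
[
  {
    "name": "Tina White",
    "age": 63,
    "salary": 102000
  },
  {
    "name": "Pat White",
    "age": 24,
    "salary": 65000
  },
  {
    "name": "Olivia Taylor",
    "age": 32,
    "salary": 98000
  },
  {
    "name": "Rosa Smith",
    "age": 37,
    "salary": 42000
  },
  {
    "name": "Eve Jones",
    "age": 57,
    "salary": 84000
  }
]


Sort by: name (descending)

Sorted order:
  1. Tina White (name = Tina White)
  2. Rosa Smith (name = Rosa Smith)
  3. Pat White (name = Pat White)
  4. Olivia Taylor (name = Olivia Taylor)
  5. Eve Jones (name = Eve Jones)

First: Tina White

Tina White


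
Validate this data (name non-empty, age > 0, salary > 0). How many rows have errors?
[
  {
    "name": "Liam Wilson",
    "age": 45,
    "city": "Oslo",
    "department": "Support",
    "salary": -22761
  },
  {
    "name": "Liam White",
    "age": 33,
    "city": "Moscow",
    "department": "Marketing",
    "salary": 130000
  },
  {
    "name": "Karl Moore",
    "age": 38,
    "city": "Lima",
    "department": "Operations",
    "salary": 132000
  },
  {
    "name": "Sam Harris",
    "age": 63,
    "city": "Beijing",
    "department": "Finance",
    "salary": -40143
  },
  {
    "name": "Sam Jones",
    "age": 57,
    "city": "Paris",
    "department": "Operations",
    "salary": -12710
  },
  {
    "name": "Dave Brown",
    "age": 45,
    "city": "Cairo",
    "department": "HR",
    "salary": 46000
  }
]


Validating 6 records:
Rules: name non-empty, age > 0, salary > 0

  Row 1 (Liam Wilson): negative salary: -22761
  Row 2 (Liam White): OK
  Row 3 (Karl Moore): OK
  Row 4 (Sam Harris): negative salary: -40143
  Row 5 (Sam Jones): negative salary: -12710
  Row 6 (Dave Brown): OK

Total errors: 3

3 errors


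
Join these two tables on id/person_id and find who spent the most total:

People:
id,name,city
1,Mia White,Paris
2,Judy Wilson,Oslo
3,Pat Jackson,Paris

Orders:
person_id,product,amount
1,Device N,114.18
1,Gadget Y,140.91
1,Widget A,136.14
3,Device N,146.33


Join on: people.id = orders.person_id

Joined rows:
  Mia White (Paris) bought Device N for $114.18
  Mia White (Paris) bought Gadget Y for $140.91
  Mia White (Paris) bought Widget A for $136.14
  Pat Jackson (Paris) bought Device N for $146.33

Total per person:
  Mia White: $391.23
  Pat Jackson: $146.33

Top spender: Mia White ($391.23)

Mia White ($391.23)


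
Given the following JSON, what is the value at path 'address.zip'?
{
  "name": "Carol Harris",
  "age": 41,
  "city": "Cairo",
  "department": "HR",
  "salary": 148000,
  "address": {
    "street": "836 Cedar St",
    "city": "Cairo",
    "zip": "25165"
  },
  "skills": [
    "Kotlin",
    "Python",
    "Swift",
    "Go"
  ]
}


Query: address.zip
Path: address -> zip
Value: 25165

25165
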